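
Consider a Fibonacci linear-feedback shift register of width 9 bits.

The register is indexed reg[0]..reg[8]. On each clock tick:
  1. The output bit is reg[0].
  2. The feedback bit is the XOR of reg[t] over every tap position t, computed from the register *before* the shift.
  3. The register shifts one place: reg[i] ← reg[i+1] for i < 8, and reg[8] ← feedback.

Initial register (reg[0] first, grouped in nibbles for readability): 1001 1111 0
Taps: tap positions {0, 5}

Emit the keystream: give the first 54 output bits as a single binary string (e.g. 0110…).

100111110011110001011011100101001000001001100111010001

k : reg_k → out_k, fb_k
0: 100111110 → 1, fb=0
1: 001111100 → 0, fb=1
2: 011111001 → 0, fb=1
3: 111110011 → 1, fb=1
4: 111100111 → 1, fb=1
5: 111001111 → 1, fb=0
6: 110011110 → 1, fb=0
7: 100111100 → 1, fb=0
8: 001111000 → 0, fb=1
9: 011110001 → 0, fb=0
10: 111100010 → 1, fb=1
11: 111000101 → 1, fb=1
12: 110001011 → 1, fb=0
13: 100010110 → 1, fb=1
14: 000101101 → 0, fb=1
15: 001011011 → 0, fb=1
16: 010110111 → 0, fb=0
17: 101101110 → 1, fb=0
18: 011011100 → 0, fb=1
19: 110111001 → 1, fb=0
20: 101110010 → 1, fb=1
21: 011100101 → 0, fb=0
22: 111001010 → 1, fb=0
23: 110010100 → 1, fb=1
24: 100101001 → 1, fb=0
25: 001010010 → 0, fb=0
26: 010100100 → 0, fb=0
27: 101001000 → 1, fb=0
28: 010010000 → 0, fb=0
29: 100100000 → 1, fb=1
30: 001000001 → 0, fb=0
31: 010000010 → 0, fb=0
32: 100000100 → 1, fb=1
33: 000001001 → 0, fb=1
34: 000010011 → 0, fb=0
35: 000100110 → 0, fb=0
36: 001001100 → 0, fb=1
37: 010011001 → 0, fb=1
38: 100110011 → 1, fb=1
39: 001100111 → 0, fb=0
40: 011001110 → 0, fb=1
41: 110011101 → 1, fb=0
42: 100111010 → 1, fb=0
43: 001110100 → 0, fb=0
44: 011101000 → 0, fb=1
45: 111010001 → 1, fb=1
46: 110100011 → 1, fb=1
47: 101000111 → 1, fb=1
48: 010001111 → 0, fb=1
49: 100011111 → 1, fb=0
50: 000111110 → 0, fb=1
51: 001111101 → 0, fb=1
52: 011111011 → 0, fb=1
53: 111110111 → 1, fb=1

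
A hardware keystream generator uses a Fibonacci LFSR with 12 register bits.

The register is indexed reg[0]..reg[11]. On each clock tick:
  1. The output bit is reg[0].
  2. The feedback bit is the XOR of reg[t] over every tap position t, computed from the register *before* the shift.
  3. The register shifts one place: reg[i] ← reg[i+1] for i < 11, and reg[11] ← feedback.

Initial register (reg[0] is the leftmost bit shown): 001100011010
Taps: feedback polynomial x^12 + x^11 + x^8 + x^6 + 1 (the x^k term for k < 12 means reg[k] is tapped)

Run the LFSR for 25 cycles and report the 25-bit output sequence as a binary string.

tick  register→output (feedback)
  0  001100011010→0 (1)
  1  011000110101→0 (0)
  2  110001101010→1 (1)
  3  100011010101→1 (0)
  4  000110101010→0 (0)
  5  001101010100→0 (0)
  6  011010101000→0 (0)
  7  110101010000→1 (1)
  8  101010100001→1 (1)
  9  010101000011→0 (1)
 10  101010000111→1 (0)
 11  010100001110→0 (1)
 12  101000011101→1 (1)
 13  010000111011→0 (1)
 14  100001110111→1 (1)
 15  000011101111→0 (1)
 16  000111011111→0 (0)
 17  001110111110→0 (0)
 18  011101111100→0 (0)
 19  111011111000→1 (1)
 20  110111110001→1 (1)
 21  101111100011→1 (1)
 22  011111000111→0 (1)
 23  111110001111→1 (1)
 24  111100011111→1 (1)

0011000110101010000111011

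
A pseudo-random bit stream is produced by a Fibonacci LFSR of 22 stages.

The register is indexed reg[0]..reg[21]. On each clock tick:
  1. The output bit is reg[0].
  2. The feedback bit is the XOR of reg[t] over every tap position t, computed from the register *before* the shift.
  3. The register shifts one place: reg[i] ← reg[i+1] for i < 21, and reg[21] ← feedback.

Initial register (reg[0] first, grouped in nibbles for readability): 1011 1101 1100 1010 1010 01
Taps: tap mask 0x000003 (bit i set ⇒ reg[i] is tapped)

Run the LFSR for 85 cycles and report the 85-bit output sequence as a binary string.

1011110111001010101001110001100101111111101001001010111000000011101101111100100000010

tick  register→output (feedback)
  0  1011110111001010101001→1 (1)
  1  0111101110010101010011→0 (1)
  2  1111011100101010100111→1 (0)
  3  1110111001010101001110→1 (0)
  4  1101110010101010011100→1 (0)
  5  1011100101010100111000→1 (1)
  6  0111001010101001110001→0 (1)
  7  1110010101010011100011→1 (0)
  8  1100101010100111000110→1 (0)
  9  1001010101001110001100→1 (1)
 10  0010101010011100011001→0 (0)
 11  0101010100111000110010→0 (1)
 12  1010101001110001100101→1 (1)
 13  0101010011100011001011→0 (1)
 14  1010100111000110010111→1 (1)
 15  0101001110001100101111→0 (1)
 16  1010011100011001011111→1 (1)
 17  0100111000110010111111→0 (1)
 18  1001110001100101111111→1 (1)
 19  0011100011001011111111→0 (0)
 20  0111000110010111111110→0 (1)
 21  1110001100101111111101→1 (0)
 22  1100011001011111111010→1 (0)
 23  1000110010111111110100→1 (1)
 24  0001100101111111101001→0 (0)
 25  0011001011111111010010→0 (0)
 26  0110010111111110100100→0 (1)
 27  1100101111111101001001→1 (0)
 28  1001011111111010010010→1 (1)
 29  0010111111110100100101→0 (0)
 30  0101111111101001001010→0 (1)
 31  1011111111010010010101→1 (1)
 32  0111111110100100101011→0 (1)
 33  1111111101001001010111→1 (0)
 34  1111111010010010101110→1 (0)
 35  1111110100100101011100→1 (0)
 36  1111101001001010111000→1 (0)
 37  1111010010010101110000→1 (0)
 38  1110100100101011100000→1 (0)
 39  1101001001010111000000→1 (0)
 40  1010010010101110000000→1 (1)
 41  0100100101011100000001→0 (1)
 42  1001001010111000000011→1 (1)
 43  0010010101110000000111→0 (0)
 44  0100101011100000001110→0 (1)
 45  1001010111000000011101→1 (1)
 46  0010101110000000111011→0 (0)
 47  0101011100000001110110→0 (1)
 48  1010111000000011101101→1 (1)
 49  0101110000000111011011→0 (1)
 50  1011100000001110110111→1 (1)
 51  0111000000011101101111→0 (1)
 52  1110000000111011011111→1 (0)
 53  1100000001110110111110→1 (0)
 54  1000000011101101111100→1 (1)
 55  0000000111011011111001→0 (0)
 56  0000001110110111110010→0 (0)
 57  0000011101101111100100→0 (0)
 58  0000111011011111001000→0 (0)
 59  0001110110111110010000→0 (0)
 60  0011101101111100100000→0 (0)
 61  0111011011111001000000→0 (1)
 62  1110110111110010000001→1 (0)
 63  1101101111100100000010→1 (0)
 64  1011011111001000000100→1 (1)
 65  0110111110010000001001→0 (1)
 66  1101111100100000010011→1 (0)
 67  1011111001000000100110→1 (1)
 68  0111110010000001001101→0 (1)
 69  1111100100000010011011→1 (0)
 70  1111001000000100110110→1 (0)
 71  1110010000001001101100→1 (0)
 72  1100100000010011011000→1 (0)
 73  1001000000100110110000→1 (1)
 74  0010000001001101100001→0 (0)
 75  0100000010011011000010→0 (1)
 76  1000000100110110000101→1 (1)
 77  0000001001101100001011→0 (0)
 78  0000010011011000010110→0 (0)
 79  0000100110110000101100→0 (0)
 80  0001001101100001011000→0 (0)
 81  0010011011000010110000→0 (0)
 82  0100110110000101100000→0 (1)
 83  1001101100001011000001→1 (1)
 84  0011011000010110000011→0 (0)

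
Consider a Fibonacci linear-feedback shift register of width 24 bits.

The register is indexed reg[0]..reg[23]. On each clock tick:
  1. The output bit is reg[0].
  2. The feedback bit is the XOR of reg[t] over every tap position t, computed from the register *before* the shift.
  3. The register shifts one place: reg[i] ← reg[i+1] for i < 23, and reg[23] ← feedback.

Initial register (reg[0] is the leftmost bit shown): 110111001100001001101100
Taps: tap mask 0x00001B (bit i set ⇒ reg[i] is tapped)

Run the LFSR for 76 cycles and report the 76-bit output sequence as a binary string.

step | reg (before) | out | fb
   0 | 110111001100001001101100 | 1 | 0
   1 | 101110011000010011011000 | 1 | 1
   2 | 011100110000100110110001 | 0 | 0
   3 | 111001100001001101100010 | 1 | 0
   4 | 110011000010011011000100 | 1 | 1
   5 | 100110000100110110001001 | 1 | 1
   6 | 001100001001101100010011 | 0 | 1
   7 | 011000010011011000100111 | 0 | 1
   8 | 110000100110110001001111 | 1 | 0
   9 | 100001001101100010011110 | 1 | 1
  10 | 000010011011000100111101 | 0 | 1
  11 | 000100110110001001111011 | 0 | 1
  12 | 001001101100010011110111 | 0 | 0
  13 | 010011011000100111101110 | 0 | 0
  14 | 100110110001001111011100 | 1 | 1
  15 | 001101100010011110111001 | 0 | 1
  16 | 011011000100111101110011 | 0 | 0
  17 | 110110001001111011100110 | 1 | 0
  18 | 101100010011110111001100 | 1 | 0
  19 | 011000100111101110011000 | 0 | 1
  20 | 110001001111011100110001 | 1 | 0
  21 | 100010011110111001100010 | 1 | 0
  22 | 000100111101110011000100 | 0 | 1
  23 | 001001111011100110001001 | 0 | 0
  24 | 010011110111001100010010 | 0 | 0
  25 | 100111101110011000100100 | 1 | 1
  26 | 001111011100110001001001 | 0 | 0
  27 | 011110111001100010010010 | 0 | 1
  28 | 111101110011000100100101 | 1 | 1
  29 | 111011100110001001001011 | 1 | 1
  30 | 110111001100010010010111 | 1 | 0
  31 | 101110011000100100101110 | 1 | 1
  32 | 011100110001001001011101 | 0 | 0
  33 | 111001100010010010111010 | 1 | 0
  34 | 110011000100100101110100 | 1 | 1
  35 | 100110001001001011101001 | 1 | 1
  36 | 001100010010010111010011 | 0 | 1
  37 | 011000100100101110100111 | 0 | 1
  38 | 110001001001011101001111 | 1 | 0
  39 | 100010010010111010011110 | 1 | 0
  40 | 000100100101110100111100 | 0 | 1
  41 | 001001001011101001111001 | 0 | 0
  42 | 010010010111010011110010 | 0 | 0
  43 | 100100101110100111100100 | 1 | 0
  44 | 001001011101001111001000 | 0 | 0
  45 | 010010111010011110010000 | 0 | 0
  46 | 100101110100111100100000 | 1 | 0
  47 | 001011101001111001000000 | 0 | 1
  48 | 010111010011110010000001 | 0 | 1
  49 | 101110100111100100000011 | 1 | 1
  50 | 011101001111001000000111 | 0 | 0
  51 | 111010011110010000001110 | 1 | 1
  52 | 110100111100100000011101 | 1 | 1
  53 | 101001111001000000111011 | 1 | 1
  54 | 010011110010000001110111 | 0 | 0
  55 | 100111100100000011101110 | 1 | 1
  56 | 001111001000000111011101 | 0 | 0
  57 | 011110010000001110111010 | 0 | 1
  58 | 111100100000011101110101 | 1 | 1
  59 | 111001000000111011101011 | 1 | 0
  60 | 110010000001110111010110 | 1 | 1
  61 | 100100000011101110101101 | 1 | 0
  62 | 001000000111011101011010 | 0 | 0
  63 | 010000001110111010110100 | 0 | 1
  64 | 100000011101110101101001 | 1 | 1
  65 | 000000111011101011010011 | 0 | 0
  66 | 000001110111010110100110 | 0 | 0
  67 | 000011101110101101001100 | 0 | 1
  68 | 000111011101011010011001 | 0 | 0
  69 | 001110111010110100110010 | 0 | 0
  70 | 011101110101101001100100 | 0 | 0
  71 | 111011101011010011001000 | 1 | 1
  72 | 110111010110100110010001 | 1 | 0
  73 | 101110101101001100100010 | 1 | 1
  74 | 011101011010011001000101 | 0 | 0
  75 | 111010110100110010001010 | 1 | 1

1101110011000010011011000100111101110011000100100101110100111100100000011101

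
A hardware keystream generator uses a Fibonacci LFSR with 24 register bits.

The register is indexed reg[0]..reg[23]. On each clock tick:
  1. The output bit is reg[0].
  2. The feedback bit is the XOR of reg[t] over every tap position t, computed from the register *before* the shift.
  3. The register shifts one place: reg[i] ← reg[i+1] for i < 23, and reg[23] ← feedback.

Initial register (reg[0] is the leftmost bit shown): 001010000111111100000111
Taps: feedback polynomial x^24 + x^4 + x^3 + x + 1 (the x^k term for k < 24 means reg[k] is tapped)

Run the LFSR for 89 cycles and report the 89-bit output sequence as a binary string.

00101000011111110000011110111100100010010100111011101001010001010100101011100101101100010

tick  register→output (feedback)
  0  001010000111111100000111→0 (1)
  1  010100001111111000001111→0 (0)
  2  101000011111110000011110→1 (1)
  3  010000111111100000111101→0 (1)
  4  100001111111000001111011→1 (1)
  5  000011111110000011110111→0 (1)
  6  000111111100000111101111→0 (0)
  7  001111111000001111011110→0 (0)
  8  011111110000011110111100→0 (1)
  9  111111100000111101111001→1 (0)
 10  111111000001111011110010→1 (0)
 11  111110000011110111100100→1 (0)
 12  111100000111101111001000→1 (1)
 13  111000001111011110010001→1 (0)
 14  110000011110111100100010→1 (0)
 15  100000111101111001000100→1 (1)
 16  000001111011110010001001→0 (0)
 17  000011110111100100010010→0 (1)
 18  000111101111001000100101→0 (0)
 19  001111011110010001001010→0 (0)
 20  011110111100100010010100→0 (1)
 21  111101111001000100101001→1 (1)
 22  111011110010001001010011→1 (1)
 23  110111100100010010100111→1 (0)
 24  101111001000100101001110→1 (1)
 25  011110010001001010011101→0 (1)
 26  111100100010010100111011→1 (1)
 27  111001000100101001110111→1 (0)
 28  110010001001010011101110→1 (1)
 29  100100010010100111011101→1 (0)
 30  001000100101001110111010→0 (0)
 31  010001001010011101110100→0 (1)
 32  100010010100111011101001→1 (0)
 33  000100101001110111010010→0 (1)
 34  001001010011101110100101→0 (0)
 35  010010100111011101001010→0 (0)
 36  100101001110111010010100→1 (0)
 37  001010011101110100101000→0 (1)
 38  010100111011101001010001→0 (0)
 39  101001110111010010100010→1 (1)
 40  010011101110100101000101→0 (0)
 41  100111011101001010001010→1 (1)
 42  001110111010010100010101→0 (0)
 43  011101110100101000101010→0 (0)
 44  111011101001010001010100→1 (1)
 45  110111010010100010101001→1 (0)
 46  101110100101000101010010→1 (1)
 47  011101001010001010100101→0 (0)
 48  111010010100010101001010→1 (1)
 49  110100101000101010010101→1 (1)
 50  101001010001010100101011→1 (1)
 51  010010100010101001010111→0 (0)
 52  100101000101010010101110→1 (0)
 53  001010001010100101011100→0 (1)
 54  010100010101001010111001→0 (0)
 55  101000101010010101110010→1 (1)
 56  010001010100101011100101→0 (1)
 57  100010101001010111001011→1 (0)
 58  000101010010101110010110→0 (1)
 59  001010100101011100101101→0 (1)
 60  010101001010111001011011→0 (0)
 61  101010010101110010110110→1 (0)
 62  010100101011100101101100→0 (0)
 63  101001010111001011011000→1 (1)
 64  010010101110010110110001→0 (0)
 65  100101011100101101100010→1 (0)
 66  001010111001011011000100→0 (1)
 67  010101110010110110001001→0 (0)
 68  101011100101101100010010→1 (0)
 69  010111001011011000100100→0 (1)
 70  101110010110110001001001→1 (1)
 71  011100101101100010010011→0 (0)
 72  111001011011000100100110→1 (0)
 73  110010110110001001001100→1 (1)
 74  100101101100010010011001→1 (0)
 75  001011011000100100110010→0 (1)
 76  010110110001001001100101→0 (1)
 77  101101100010010011001011→1 (0)
 78  011011000100100110010110→0 (0)
 79  110110001001001100101100→1 (0)
 80  101100010010011001011000→1 (0)
 81  011000100100110010110000→0 (1)
 82  110001001001100101100001→1 (0)
 83  100010010011001011000010→1 (0)
 84  000100100110010110000100→0 (1)
 85  001001001100101100001001→0 (0)
 86  010010011001011000010010→0 (0)
 87  100100110010110000100100→1 (0)
 88  001001100101100001001000→0 (0)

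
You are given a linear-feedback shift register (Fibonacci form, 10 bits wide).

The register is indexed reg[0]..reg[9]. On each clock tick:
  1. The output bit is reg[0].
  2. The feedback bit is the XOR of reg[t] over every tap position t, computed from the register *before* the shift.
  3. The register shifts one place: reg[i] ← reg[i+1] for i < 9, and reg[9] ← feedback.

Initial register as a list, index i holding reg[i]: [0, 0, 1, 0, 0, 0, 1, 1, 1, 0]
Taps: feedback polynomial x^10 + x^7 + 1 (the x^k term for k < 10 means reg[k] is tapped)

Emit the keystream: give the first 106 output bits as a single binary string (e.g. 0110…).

tick  register→output (feedback)
  0  0010001110→0 (1)
  1  0100011101→0 (1)
  2  1000111011→1 (1)
  3  0001110111→0 (1)
  4  0011101111→0 (1)
  5  0111011111→0 (1)
  6  1110111111→1 (0)
  7  1101111110→1 (0)
  8  1011111100→1 (0)
  9  0111111000→0 (0)
 10  1111110000→1 (1)
 11  1111100001→1 (1)
 12  1111000011→1 (1)
 13  1110000111→1 (0)
 14  1100001110→1 (0)
 15  1000011100→1 (0)
 16  0000111000→0 (0)
 17  0001110000→0 (0)
 18  0011100000→0 (0)
 19  0111000000→0 (0)
 20  1110000000→1 (1)
 21  1100000001→1 (1)
 22  1000000011→1 (1)
 23  0000000111→0 (1)
 24  0000001111→0 (1)
 25  0000011111→0 (1)
 26  0000111111→0 (1)
 27  0001111111→0 (1)
 28  0011111111→0 (1)
 29  0111111111→0 (1)
 30  1111111111→1 (0)
 31  1111111110→1 (0)
 32  1111111100→1 (0)
 33  1111111000→1 (1)
 34  1111110001→1 (1)
 35  1111100011→1 (1)
 36  1111000111→1 (0)
 37  1110001110→1 (0)
 38  1100011100→1 (0)
 39  1000111000→1 (1)
 40  0001110001→0 (0)
 41  0011100010→0 (0)
 42  0111000100→0 (1)
 43  1110001001→1 (1)
 44  1100010011→1 (1)
 45  1000100111→1 (0)
 46  0001001110→0 (1)
 47  0010011101→0 (1)
 48  0100111011→0 (0)
 49  1001110110→1 (0)
 50  0011101100→0 (1)
 51  0111011001→0 (0)
 52  1110110010→1 (1)
 53  1101100101→1 (0)
 54  1011001010→1 (1)
 55  0110010101→0 (1)
 56  1100101011→1 (1)
 57  1001010111→1 (0)
 58  0010101110→0 (1)
 59  0101011101→0 (1)
 60  1010111011→1 (1)
 61  0101110111→0 (1)
 62  1011101111→1 (0)
 63  0111011110→0 (1)
 64  1110111101→1 (0)
 65  1101111010→1 (1)
 66  1011110101→1 (0)
 67  0111101010→0 (0)
 68  1111010100→1 (0)
 69  1110101000→1 (1)
 70  1101010001→1 (1)
 71  1010100011→1 (1)
 72  0101000111→0 (1)
 73  1010001111→1 (0)
 74  0100011110→0 (1)
 75  1000111101→1 (0)
 76  0001111010→0 (0)
 77  0011110100→0 (1)
 78  0111101001→0 (0)
 79  1111010010→1 (1)
 80  1110100101→1 (0)
 81  1101001010→1 (1)
 82  1010010101→1 (0)
 83  0100101010→0 (0)
 84  1001010100→1 (0)
 85  0010101000→0 (0)
 86  0101010000→0 (0)
 87  1010100000→1 (1)
 88  0101000001→0 (0)
 89  1010000010→1 (1)
 90  0100000101→0 (1)
 91  1000001011→1 (1)
 92  0000010111→0 (1)
 93  0000101111→0 (1)
 94  0001011111→0 (1)
 95  0010111111→0 (1)
 96  0101111111→0 (1)
 97  1011111111→1 (0)
 98  0111111110→0 (1)
 99  1111111101→1 (0)
100  1111111010→1 (1)
101  1111110101→1 (0)
102  1111101010→1 (1)
103  1111010101→1 (0)
104  1110101010→1 (1)
105  1101010101→1 (0)

0010001110111111000011100000001111111111000111000100111011001010111011110101000111101001010100000101111111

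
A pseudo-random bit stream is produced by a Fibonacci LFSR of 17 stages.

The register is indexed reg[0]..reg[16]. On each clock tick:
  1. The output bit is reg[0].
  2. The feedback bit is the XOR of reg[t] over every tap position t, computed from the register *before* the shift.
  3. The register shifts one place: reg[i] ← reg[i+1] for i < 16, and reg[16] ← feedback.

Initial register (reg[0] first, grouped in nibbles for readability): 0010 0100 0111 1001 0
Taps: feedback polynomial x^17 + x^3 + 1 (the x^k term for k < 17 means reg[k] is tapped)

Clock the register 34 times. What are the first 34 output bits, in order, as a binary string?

tick  register→output (feedback)
  0  00100100011110010→0 (0)
  1  01001000111100100→0 (0)
  2  10010001111001000→1 (0)
  3  00100011110010000→0 (0)
  4  01000111100100000→0 (0)
  5  10001111001000000→1 (1)
  6  00011110010000001→0 (1)
  7  00111100100000011→0 (1)
  8  01111001000000111→0 (1)
  9  11110010000001111→1 (0)
 10  11100100000011110→1 (1)
 11  11001000000111101→1 (1)
 12  10010000001111011→1 (0)
 13  00100000011110110→0 (0)
 14  01000000111101100→0 (0)
 15  10000001111011000→1 (1)
 16  00000011110110001→0 (0)
 17  00000111101100010→0 (0)
 18  00001111011000100→0 (0)
 19  00011110110001000→0 (1)
 20  00111101100010001→0 (1)
 21  01111011000100011→0 (1)
 22  11110110001000111→1 (0)
 23  11101100010001110→1 (1)
 24  11011000100011101→1 (0)
 25  10110001000111010→1 (0)
 26  01100010001110100→0 (0)
 27  11000100011101000→1 (1)
 28  10001000111010001→1 (1)
 29  00010001110100011→0 (1)
 30  00100011101000111→0 (0)
 31  01000111010001110→0 (0)
 32  10001110100011100→1 (1)
 33  00011101000111001→0 (1)

0010010001111001000000111101100010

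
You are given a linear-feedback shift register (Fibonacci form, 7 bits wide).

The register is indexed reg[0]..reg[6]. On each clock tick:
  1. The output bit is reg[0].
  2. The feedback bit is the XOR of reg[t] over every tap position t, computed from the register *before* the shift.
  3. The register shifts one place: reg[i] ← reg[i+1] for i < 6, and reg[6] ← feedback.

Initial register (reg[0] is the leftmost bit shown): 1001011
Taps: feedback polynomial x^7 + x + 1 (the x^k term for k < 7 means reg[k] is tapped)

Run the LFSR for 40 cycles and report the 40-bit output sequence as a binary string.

1001011101110011001010101111111000000100

step | reg (before) | out | fb
   0 | 1001011 | 1 | 1
   1 | 0010111 | 0 | 0
   2 | 0101110 | 0 | 1
   3 | 1011101 | 1 | 1
   4 | 0111011 | 0 | 1
   5 | 1110111 | 1 | 0
   6 | 1101110 | 1 | 0
   7 | 1011100 | 1 | 1
   8 | 0111001 | 0 | 1
   9 | 1110011 | 1 | 0
  10 | 1100110 | 1 | 0
  11 | 1001100 | 1 | 1
  12 | 0011001 | 0 | 0
  13 | 0110010 | 0 | 1
  14 | 1100101 | 1 | 0
  15 | 1001010 | 1 | 1
  16 | 0010101 | 0 | 0
  17 | 0101010 | 0 | 1
  18 | 1010101 | 1 | 1
  19 | 0101011 | 0 | 1
  20 | 1010111 | 1 | 1
  21 | 0101111 | 0 | 1
  22 | 1011111 | 1 | 1
  23 | 0111111 | 0 | 1
  24 | 1111111 | 1 | 0
  25 | 1111110 | 1 | 0
  26 | 1111100 | 1 | 0
  27 | 1111000 | 1 | 0
  28 | 1110000 | 1 | 0
  29 | 1100000 | 1 | 0
  30 | 1000000 | 1 | 1
  31 | 0000001 | 0 | 0
  32 | 0000010 | 0 | 0
  33 | 0000100 | 0 | 0
  34 | 0001000 | 0 | 0
  35 | 0010000 | 0 | 0
  36 | 0100000 | 0 | 1
  37 | 1000001 | 1 | 1
  38 | 0000011 | 0 | 0
  39 | 0000110 | 0 | 0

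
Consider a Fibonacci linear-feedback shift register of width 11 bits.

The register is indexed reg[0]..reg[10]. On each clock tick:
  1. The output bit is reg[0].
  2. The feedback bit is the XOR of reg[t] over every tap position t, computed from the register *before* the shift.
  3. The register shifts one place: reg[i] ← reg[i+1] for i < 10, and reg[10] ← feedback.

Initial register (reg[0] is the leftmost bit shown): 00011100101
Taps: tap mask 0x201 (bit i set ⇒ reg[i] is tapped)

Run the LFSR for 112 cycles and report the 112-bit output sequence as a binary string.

step | reg (before) | out | fb
   0 | 00011100101 | 0 | 0
   1 | 00111001010 | 0 | 1
   2 | 01110010101 | 0 | 0
   3 | 11100101010 | 1 | 0
   4 | 11001010100 | 1 | 1
   5 | 10010101001 | 1 | 1
   6 | 00101010011 | 0 | 1
   7 | 01010100111 | 0 | 1
   8 | 10101001111 | 1 | 0
   9 | 01010011110 | 0 | 1
  10 | 10100111101 | 1 | 1
  11 | 01001111011 | 0 | 1
  12 | 10011110111 | 1 | 0
  13 | 00111101110 | 0 | 1
  14 | 01111011101 | 0 | 0
  15 | 11110111010 | 1 | 0
  16 | 11101110100 | 1 | 1
  17 | 11011101001 | 1 | 1
  18 | 10111010011 | 1 | 0
  19 | 01110100110 | 0 | 1
  20 | 11101001101 | 1 | 1
  21 | 11010011011 | 1 | 0
  22 | 10100110110 | 1 | 0
  23 | 01001101100 | 0 | 0
  24 | 10011011000 | 1 | 1
  25 | 00110110001 | 0 | 0
  26 | 01101100010 | 0 | 1
  27 | 11011000101 | 1 | 1
  28 | 10110001011 | 1 | 0
  29 | 01100010110 | 0 | 1
  30 | 11000101101 | 1 | 1
  31 | 10001011011 | 1 | 0
  32 | 00010110110 | 0 | 1
  33 | 00101101101 | 0 | 0
  34 | 01011011010 | 0 | 1
  35 | 10110110101 | 1 | 1
  36 | 01101101011 | 0 | 1
  37 | 11011010111 | 1 | 0
  38 | 10110101110 | 1 | 0
  39 | 01101011100 | 0 | 0
  40 | 11010111000 | 1 | 1
  41 | 10101110001 | 1 | 1
  42 | 01011100011 | 0 | 1
  43 | 10111000111 | 1 | 0
  44 | 01110001110 | 0 | 1
  45 | 11100011101 | 1 | 1
  46 | 11000111011 | 1 | 0
  47 | 10001110110 | 1 | 0
  48 | 00011101100 | 0 | 0
  49 | 00111011000 | 0 | 0
  50 | 01110110000 | 0 | 0
  51 | 11101100000 | 1 | 1
  52 | 11011000001 | 1 | 1
  53 | 10110000011 | 1 | 0
  54 | 01100000110 | 0 | 1
  55 | 11000001101 | 1 | 1
  56 | 10000011011 | 1 | 0
  57 | 00000110110 | 0 | 1
  58 | 00001101101 | 0 | 0
  59 | 00011011010 | 0 | 1
  60 | 00110110101 | 0 | 0
  61 | 01101101010 | 0 | 1
  62 | 11011010101 | 1 | 1
  63 | 10110101011 | 1 | 0
  64 | 01101010110 | 0 | 1
  65 | 11010101101 | 1 | 1
  66 | 10101011011 | 1 | 0
  67 | 01010110110 | 0 | 1
  68 | 10101101101 | 1 | 1
  69 | 01011011011 | 0 | 1
  70 | 10110110111 | 1 | 0
  71 | 01101101110 | 0 | 1
  72 | 11011011101 | 1 | 1
  73 | 10110111011 | 1 | 0
  74 | 01101110110 | 0 | 1
  75 | 11011101101 | 1 | 1
  76 | 10111011011 | 1 | 0
  77 | 01110110110 | 0 | 1
  78 | 11101101101 | 1 | 1
  79 | 11011011011 | 1 | 0
  80 | 10110110110 | 1 | 0
  81 | 01101101100 | 0 | 0
  82 | 11011011000 | 1 | 1
  83 | 10110110001 | 1 | 1
  84 | 01101100011 | 0 | 1
  85 | 11011000111 | 1 | 0
  86 | 10110001110 | 1 | 0
  87 | 01100011100 | 0 | 0
  88 | 11000111000 | 1 | 1
  89 | 10001110001 | 1 | 1
  90 | 00011100011 | 0 | 1
  91 | 00111000111 | 0 | 1
  92 | 01110001111 | 0 | 1
  93 | 11100011111 | 1 | 0
  94 | 11000111110 | 1 | 0
  95 | 10001111100 | 1 | 1
  96 | 00011111001 | 0 | 0
  97 | 00111110010 | 0 | 1
  98 | 01111100101 | 0 | 0
  99 | 11111001010 | 1 | 0
 100 | 11110010100 | 1 | 1
 101 | 11100101001 | 1 | 1
 102 | 11001010011 | 1 | 0
 103 | 10010100110 | 1 | 0
 104 | 00101001100 | 0 | 0
 105 | 01010011000 | 0 | 0
 106 | 10100110000 | 1 | 1
 107 | 01001100001 | 0 | 0
 108 | 10011000010 | 1 | 0
 109 | 00110000100 | 0 | 0
 110 | 01100001000 | 0 | 0
 111 | 11000010000 | 1 | 1

0001110010101001111011101001101100010110110101110001110110000011011010101101101110110110110001110001111100101001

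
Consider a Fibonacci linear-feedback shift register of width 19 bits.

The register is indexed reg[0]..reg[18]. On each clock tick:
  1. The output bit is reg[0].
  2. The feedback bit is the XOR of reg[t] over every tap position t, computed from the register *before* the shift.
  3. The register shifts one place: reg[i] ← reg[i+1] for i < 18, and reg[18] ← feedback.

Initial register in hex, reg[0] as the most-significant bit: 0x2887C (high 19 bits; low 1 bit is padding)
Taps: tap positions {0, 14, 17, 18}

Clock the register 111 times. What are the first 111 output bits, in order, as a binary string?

k : reg_k → out_k, fb_k
0: 0010100010000111110 → 0, fb=0
1: 0101000100001111100 → 0, fb=1
2: 1010001000011111001 → 1, fb=1
3: 0100010000111110011 → 0, fb=1
4: 1000100001111100111 → 1, fb=1
5: 0001000011111001111 → 0, fb=0
6: 0010000111110011110 → 0, fb=0
7: 0100001111100111100 → 0, fb=1
8: 1000011111001111001 → 1, fb=1
9: 0000111110011110011 → 0, fb=1
10: 0001111100111100111 → 0, fb=0
11: 0011111001111001110 → 0, fb=1
12: 0111110011110011101 → 0, fb=0
13: 1111100111100111010 → 1, fb=1
14: 1111001111001110101 → 1, fb=1
15: 1110011110011101011 → 1, fb=1
16: 1100111100111010111 → 1, fb=0
17: 1001111001110101110 → 1, fb=0
18: 0011110011101011100 → 0, fb=1
19: 0111100111010111001 → 0, fb=0
20: 1111001110101110010 → 1, fb=1
21: 1110011101011100101 → 1, fb=0
22: 1100111010111001010 → 1, fb=0
23: 1001110101110010100 → 1, fb=0
24: 0011101011100101000 → 0, fb=0
25: 0111010111001010000 → 0, fb=1
26: 1110101110010100001 → 1, fb=0
27: 1101011100101000010 → 1, fb=0
28: 1010111001010000100 → 1, fb=1
29: 0101110010100001001 → 0, fb=1
30: 1011100101000010011 → 1, fb=0
31: 0111001010000100110 → 0, fb=1
32: 1110010100001001101 → 1, fb=0
33: 1100101000010011010 → 1, fb=1
34: 1001010000100110101 → 1, fb=1
35: 0010100001001101011 → 0, fb=0
36: 0101000010011010110 → 0, fb=0
37: 1010000100110101100 → 1, fb=1
38: 0100001001101011001 → 0, fb=0
39: 1000010011010110010 → 1, fb=1
40: 0000100110101100101 → 0, fb=1
41: 0001001101011001011 → 0, fb=0
42: 0010011010110010110 → 0, fb=0
43: 0100110101100101100 → 0, fb=0
44: 1001101011001011000 → 1, fb=0
45: 0011010110010110000 → 0, fb=1
46: 0110101100101100001 → 0, fb=1
47: 1101011001011000011 → 1, fb=1
48: 1010110010110000111 → 1, fb=1
49: 0101100101100001111 → 0, fb=0
50: 1011001011000011110 → 1, fb=1
51: 0110010110000111101 → 0, fb=0
52: 1100101100001111010 → 1, fb=1
53: 1001011000011110101 → 1, fb=1
54: 0010110000111101011 → 0, fb=0
55: 0101100001111010110 → 0, fb=0
56: 1011000011110101100 → 1, fb=1
57: 0110000111101011001 → 0, fb=0
58: 1100001111010110010 → 1, fb=1
59: 1000011110101100101 → 1, fb=0
60: 0000111101011001010 → 0, fb=1
61: 0001111010110010101 → 0, fb=0
62: 0011110101100101010 → 0, fb=1
63: 0111101011001010101 → 0, fb=0
64: 1111010110010101010 → 1, fb=0
65: 1110101100101010100 → 1, fb=0
66: 1101011001010101000 → 1, fb=1
67: 1010110010101010001 → 1, fb=1
68: 0101100101010100011 → 0, fb=0
69: 1011001010101000110 → 1, fb=0
70: 0110010101010001100 → 0, fb=0
71: 1100101010100011000 → 1, fb=0
72: 1001010101000110000 → 1, fb=0
73: 0010101010001100000 → 0, fb=0
74: 0101010100011000000 → 0, fb=0
75: 1010101000110000000 → 1, fb=1
76: 0101010001100000001 → 0, fb=1
77: 1010100011000000011 → 1, fb=1
78: 0101000110000000111 → 0, fb=0
79: 1010001100000001110 → 1, fb=0
80: 0100011000000011100 → 0, fb=1
81: 1000110000000111001 → 1, fb=1
82: 0001100000001110011 → 0, fb=1
83: 0011000000011100111 → 0, fb=0
84: 0110000000111001110 → 0, fb=1
85: 1100000001110011101 → 1, fb=1
86: 1000000011100111011 → 1, fb=0
87: 0000000111001110110 → 0, fb=0
88: 0000001110011101100 → 0, fb=0
89: 0000011100111011000 → 0, fb=1
90: 0000111001110110001 → 0, fb=0
91: 0001110011101100010 → 0, fb=1
92: 0011100111011000101 → 0, fb=1
93: 0111001110110001011 → 0, fb=0
94: 1110011101100010110 → 1, fb=1
95: 1100111011000101101 → 1, fb=0
96: 1001110110001011010 → 1, fb=1
97: 0011101100010110101 → 0, fb=0
98: 0111011000101101010 → 0, fb=1
99: 1110110001011010101 → 1, fb=1
100: 1101100010110101011 → 1, fb=1
101: 1011000101101010111 → 1, fb=0
102: 0110001011010101110 → 0, fb=1
103: 1100010110101011101 → 1, fb=1
104: 1000101101010111011 → 1, fb=0
105: 0001011010101110110 → 0, fb=0
106: 0010110101011101100 → 0, fb=0
107: 0101101010111011000 → 0, fb=1
108: 1011010101110110001 → 1, fb=1
109: 0110101011101100011 → 0, fb=0
110: 1101010111011000110 → 1, fb=0

001010001000011111001111001110101110010100001001101011001011000011110101100101010100011000000011100111011000101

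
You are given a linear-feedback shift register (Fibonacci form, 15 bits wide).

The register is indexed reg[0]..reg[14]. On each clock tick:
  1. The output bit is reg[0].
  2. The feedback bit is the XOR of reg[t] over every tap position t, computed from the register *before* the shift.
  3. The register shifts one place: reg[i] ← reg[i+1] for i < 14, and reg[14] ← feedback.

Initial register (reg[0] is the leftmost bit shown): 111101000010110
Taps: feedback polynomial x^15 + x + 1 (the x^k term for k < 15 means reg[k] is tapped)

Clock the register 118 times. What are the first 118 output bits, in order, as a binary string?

1111010000101100001110001110100010010010011100110110110100101011011011101111101101100110000110110101010001011011111110

k : reg_k → out_k, fb_k
0: 111101000010110 → 1, fb=0
1: 111010000101100 → 1, fb=0
2: 110100001011000 → 1, fb=0
3: 101000010110000 → 1, fb=1
4: 010000101100001 → 0, fb=1
5: 100001011000011 → 1, fb=1
6: 000010110000111 → 0, fb=0
7: 000101100001110 → 0, fb=0
8: 001011000011100 → 0, fb=0
9: 010110000111000 → 0, fb=1
10: 101100001110001 → 1, fb=1
11: 011000011100011 → 0, fb=1
12: 110000111000111 → 1, fb=0
13: 100001110001110 → 1, fb=1
14: 000011100011101 → 0, fb=0
15: 000111000111010 → 0, fb=0
16: 001110001110100 → 0, fb=0
17: 011100011101000 → 0, fb=1
18: 111000111010001 → 1, fb=0
19: 110001110100010 → 1, fb=0
20: 100011101000100 → 1, fb=1
21: 000111010001001 → 0, fb=0
22: 001110100010010 → 0, fb=0
23: 011101000100100 → 0, fb=1
24: 111010001001001 → 1, fb=0
25: 110100010010010 → 1, fb=0
26: 101000100100100 → 1, fb=1
27: 010001001001001 → 0, fb=1
28: 100010010010011 → 1, fb=1
29: 000100100100111 → 0, fb=0
30: 001001001001110 → 0, fb=0
31: 010010010011100 → 0, fb=1
32: 100100100111001 → 1, fb=1
33: 001001001110011 → 0, fb=0
34: 010010011100110 → 0, fb=1
35: 100100111001101 → 1, fb=1
36: 001001110011011 → 0, fb=0
37: 010011100110110 → 0, fb=1
38: 100111001101101 → 1, fb=1
39: 001110011011011 → 0, fb=0
40: 011100110110110 → 0, fb=1
41: 111001101101101 → 1, fb=0
42: 110011011011010 → 1, fb=0
43: 100110110110100 → 1, fb=1
44: 001101101101001 → 0, fb=0
45: 011011011010010 → 0, fb=1
46: 110110110100101 → 1, fb=0
47: 101101101001010 → 1, fb=1
48: 011011010010101 → 0, fb=1
49: 110110100101011 → 1, fb=0
50: 101101001010110 → 1, fb=1
51: 011010010101101 → 0, fb=1
52: 110100101011011 → 1, fb=0
53: 101001010110110 → 1, fb=1
54: 010010101101101 → 0, fb=1
55: 100101011011011 → 1, fb=1
56: 001010110110111 → 0, fb=0
57: 010101101101110 → 0, fb=1
58: 101011011011101 → 1, fb=1
59: 010110110111011 → 0, fb=1
60: 101101101110111 → 1, fb=1
61: 011011011101111 → 0, fb=1
62: 110110111011111 → 1, fb=0
63: 101101110111110 → 1, fb=1
64: 011011101111101 → 0, fb=1
65: 110111011111011 → 1, fb=0
66: 101110111110110 → 1, fb=1
67: 011101111101101 → 0, fb=1
68: 111011111011011 → 1, fb=0
69: 110111110110110 → 1, fb=0
70: 101111101101100 → 1, fb=1
71: 011111011011001 → 0, fb=1
72: 111110110110011 → 1, fb=0
73: 111101101100110 → 1, fb=0
74: 111011011001100 → 1, fb=0
75: 110110110011000 → 1, fb=0
76: 101101100110000 → 1, fb=1
77: 011011001100001 → 0, fb=1
78: 110110011000011 → 1, fb=0
79: 101100110000110 → 1, fb=1
80: 011001100001101 → 0, fb=1
81: 110011000011011 → 1, fb=0
82: 100110000110110 → 1, fb=1
83: 001100001101101 → 0, fb=0
84: 011000011011010 → 0, fb=1
85: 110000110110101 → 1, fb=0
86: 100001101101010 → 1, fb=1
87: 000011011010101 → 0, fb=0
88: 000110110101010 → 0, fb=0
89: 001101101010100 → 0, fb=0
90: 011011010101000 → 0, fb=1
91: 110110101010001 → 1, fb=0
92: 101101010100010 → 1, fb=1
93: 011010101000101 → 0, fb=1
94: 110101010001011 → 1, fb=0
95: 101010100010110 → 1, fb=1
96: 010101000101101 → 0, fb=1
97: 101010001011011 → 1, fb=1
98: 010100010110111 → 0, fb=1
99: 101000101101111 → 1, fb=1
100: 010001011011111 → 0, fb=1
101: 100010110111111 → 1, fb=1
102: 000101101111111 → 0, fb=0
103: 001011011111110 → 0, fb=0
104: 010110111111100 → 0, fb=1
105: 101101111111001 → 1, fb=1
106: 011011111110011 → 0, fb=1
107: 110111111100111 → 1, fb=0
108: 101111111001110 → 1, fb=1
109: 011111110011101 → 0, fb=1
110: 111111100111011 → 1, fb=0
111: 111111001110110 → 1, fb=0
112: 111110011101100 → 1, fb=0
113: 111100111011000 → 1, fb=0
114: 111001110110000 → 1, fb=0
115: 110011101100000 → 1, fb=0
116: 100111011000000 → 1, fb=1
117: 001110110000001 → 0, fb=0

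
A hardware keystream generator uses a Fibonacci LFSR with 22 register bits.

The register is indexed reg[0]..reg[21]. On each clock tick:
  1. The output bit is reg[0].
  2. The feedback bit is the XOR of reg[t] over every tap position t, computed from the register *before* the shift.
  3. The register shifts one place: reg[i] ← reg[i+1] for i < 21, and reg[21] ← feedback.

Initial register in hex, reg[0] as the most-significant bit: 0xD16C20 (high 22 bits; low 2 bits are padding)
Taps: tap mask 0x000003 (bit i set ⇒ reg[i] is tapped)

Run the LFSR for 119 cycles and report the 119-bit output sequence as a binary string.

11010001011011000010000111001110110100011000100101001101110010100110111101011001011110101100011110101110001111010010001

step | reg (before) | out | fb
   0 | 1101000101101100001000 | 1 | 0
   1 | 1010001011011000010000 | 1 | 1
   2 | 0100010110110000100001 | 0 | 1
   3 | 1000101101100001000011 | 1 | 1
   4 | 0001011011000010000111 | 0 | 0
   5 | 0010110110000100001110 | 0 | 0
   6 | 0101101100001000011100 | 0 | 1
   7 | 1011011000010000111001 | 1 | 1
   8 | 0110110000100001110011 | 0 | 1
   9 | 1101100001000011100111 | 1 | 0
  10 | 1011000010000111001110 | 1 | 1
  11 | 0110000100001110011101 | 0 | 1
  12 | 1100001000011100111011 | 1 | 0
  13 | 1000010000111001110110 | 1 | 1
  14 | 0000100001110011101101 | 0 | 0
  15 | 0001000011100111011010 | 0 | 0
  16 | 0010000111001110110100 | 0 | 0
  17 | 0100001110011101101000 | 0 | 1
  18 | 1000011100111011010001 | 1 | 1
  19 | 0000111001110110100011 | 0 | 0
  20 | 0001110011101101000110 | 0 | 0
  21 | 0011100111011010001100 | 0 | 0
  22 | 0111001110110100011000 | 0 | 1
  23 | 1110011101101000110001 | 1 | 0
  24 | 1100111011010001100010 | 1 | 0
  25 | 1001110110100011000100 | 1 | 1
  26 | 0011101101000110001001 | 0 | 0
  27 | 0111011010001100010010 | 0 | 1
  28 | 1110110100011000100101 | 1 | 0
  29 | 1101101000110001001010 | 1 | 0
  30 | 1011010001100010010100 | 1 | 1
  31 | 0110100011000100101001 | 0 | 1
  32 | 1101000110001001010011 | 1 | 0
  33 | 1010001100010010100110 | 1 | 1
  34 | 0100011000100101001101 | 0 | 1
  35 | 1000110001001010011011 | 1 | 1
  36 | 0001100010010100110111 | 0 | 0
  37 | 0011000100101001101110 | 0 | 0
  38 | 0110001001010011011100 | 0 | 1
  39 | 1100010010100110111001 | 1 | 0
  40 | 1000100101001101110010 | 1 | 1
  41 | 0001001010011011100101 | 0 | 0
  42 | 0010010100110111001010 | 0 | 0
  43 | 0100101001101110010100 | 0 | 1
  44 | 1001010011011100101001 | 1 | 1
  45 | 0010100110111001010011 | 0 | 0
  46 | 0101001101110010100110 | 0 | 1
  47 | 1010011011100101001101 | 1 | 1
  48 | 0100110111001010011011 | 0 | 1
  49 | 1001101110010100110111 | 1 | 1
  50 | 0011011100101001101111 | 0 | 0
  51 | 0110111001010011011110 | 0 | 1
  52 | 1101110010100110111101 | 1 | 0
  53 | 1011100101001101111010 | 1 | 1
  54 | 0111001010011011110101 | 0 | 1
  55 | 1110010100110111101011 | 1 | 0
  56 | 1100101001101111010110 | 1 | 0
  57 | 1001010011011110101100 | 1 | 1
  58 | 0010100110111101011001 | 0 | 0
  59 | 0101001101111010110010 | 0 | 1
  60 | 1010011011110101100101 | 1 | 1
  61 | 0100110111101011001011 | 0 | 1
  62 | 1001101111010110010111 | 1 | 1
  63 | 0011011110101100101111 | 0 | 0
  64 | 0110111101011001011110 | 0 | 1
  65 | 1101111010110010111101 | 1 | 0
  66 | 1011110101100101111010 | 1 | 1
  67 | 0111101011001011110101 | 0 | 1
  68 | 1111010110010111101011 | 1 | 0
  69 | 1110101100101111010110 | 1 | 0
  70 | 1101011001011110101100 | 1 | 0
  71 | 1010110010111101011000 | 1 | 1
  72 | 0101100101111010110001 | 0 | 1
  73 | 1011001011110101100011 | 1 | 1
  74 | 0110010111101011000111 | 0 | 1
  75 | 1100101111010110001111 | 1 | 0
  76 | 1001011110101100011110 | 1 | 1
  77 | 0010111101011000111101 | 0 | 0
  78 | 0101111010110001111010 | 0 | 1
  79 | 1011110101100011110101 | 1 | 1
  80 | 0111101011000111101011 | 0 | 1
  81 | 1111010110001111010111 | 1 | 0
  82 | 1110101100011110101110 | 1 | 0
  83 | 1101011000111101011100 | 1 | 0
  84 | 1010110001111010111000 | 1 | 1
  85 | 0101100011110101110001 | 0 | 1
  86 | 1011000111101011100011 | 1 | 1
  87 | 0110001111010111000111 | 0 | 1
  88 | 1100011110101110001111 | 1 | 0
  89 | 1000111101011100011110 | 1 | 1
  90 | 0001111010111000111101 | 0 | 0
  91 | 0011110101110001111010 | 0 | 0
  92 | 0111101011100011110100 | 0 | 1
  93 | 1111010111000111101001 | 1 | 0
  94 | 1110101110001111010010 | 1 | 0
  95 | 1101011100011110100100 | 1 | 0
  96 | 1010111000111101001000 | 1 | 1
  97 | 0101110001111010010001 | 0 | 1
  98 | 1011100011110100100011 | 1 | 1
  99 | 0111000111101001000111 | 0 | 1
 100 | 1110001111010010001111 | 1 | 0
 101 | 1100011110100100011110 | 1 | 0
 102 | 1000111101001000111100 | 1 | 1
 103 | 0001111010010001111001 | 0 | 0
 104 | 0011110100100011110010 | 0 | 0
 105 | 0111101001000111100100 | 0 | 1
 106 | 1111010010001111001001 | 1 | 0
 107 | 1110100100011110010010 | 1 | 0
 108 | 1101001000111100100100 | 1 | 0
 109 | 1010010001111001001000 | 1 | 1
 110 | 0100100011110010010001 | 0 | 1
 111 | 1001000111100100100011 | 1 | 1
 112 | 0010001111001001000111 | 0 | 0
 113 | 0100011110010010001110 | 0 | 1
 114 | 1000111100100100011101 | 1 | 1
 115 | 0001111001001000111011 | 0 | 0
 116 | 0011110010010001110110 | 0 | 0
 117 | 0111100100100011101100 | 0 | 1
 118 | 1111001001000111011001 | 1 | 0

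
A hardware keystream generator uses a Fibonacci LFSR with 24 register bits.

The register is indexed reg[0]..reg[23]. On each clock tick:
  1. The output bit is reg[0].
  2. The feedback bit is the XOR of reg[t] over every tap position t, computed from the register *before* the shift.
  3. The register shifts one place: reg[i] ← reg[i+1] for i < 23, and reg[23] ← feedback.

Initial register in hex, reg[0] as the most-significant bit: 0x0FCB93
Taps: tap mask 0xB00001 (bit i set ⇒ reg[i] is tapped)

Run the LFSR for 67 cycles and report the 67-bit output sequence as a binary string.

0000111111001011100100111000010111001011100100001110010111001011100

step | reg (before) | out | fb
   0 | 000011111100101110010011 | 0 | 1
   1 | 000111111001011100100111 | 0 | 0
   2 | 001111110010111001001110 | 0 | 0
   3 | 011111100101110010011100 | 0 | 0
   4 | 111111001011100100111000 | 1 | 0
   5 | 111110010111001001110000 | 1 | 1
   6 | 111100101110010011100001 | 1 | 0
   7 | 111001011100100111000010 | 1 | 1
   8 | 110010111001001110000101 | 1 | 1
   9 | 100101110010011100001011 | 1 | 1
  10 | 001011100100111000010111 | 0 | 0
  11 | 010111001001110000101110 | 0 | 0
  12 | 101110010011100001011100 | 1 | 1
  13 | 011100100111000010111001 | 0 | 0
  14 | 111001001110000101110010 | 1 | 1
  15 | 110010011100001011100101 | 1 | 1
  16 | 100100111000010111001011 | 1 | 1
  17 | 001001110000101110010111 | 0 | 0
  18 | 010011100001011100101110 | 0 | 0
  19 | 100111000010111001011100 | 1 | 1
  20 | 001110000101110010111001 | 0 | 0
  21 | 011100001011100101110010 | 0 | 0
  22 | 111000010111001011100100 | 1 | 0
  23 | 110000101110010111001000 | 1 | 0
  24 | 100001011100101110010000 | 1 | 1
  25 | 000010111001011100100001 | 0 | 1
  26 | 000101110010111001000011 | 0 | 1
  27 | 001011100101110010000111 | 0 | 0
  28 | 010111001011100100001110 | 0 | 0
  29 | 101110010111001000011100 | 1 | 1
  30 | 011100101110010000111001 | 0 | 0
  31 | 111001011100100001110010 | 1 | 1
  32 | 110010111001000011100101 | 1 | 1
  33 | 100101110010000111001011 | 1 | 1
  34 | 001011100100001110010111 | 0 | 0
  35 | 010111001000011100101110 | 0 | 0
  36 | 101110010000111001011100 | 1 | 1
  37 | 011100100001110010111001 | 0 | 0
  38 | 111001000011100101110010 | 1 | 1
  39 | 110010000111001011100101 | 1 | 1
  40 | 100100001110010111001011 | 1 | 1
  41 | 001000011100101110010111 | 0 | 0
  42 | 010000111001011100101110 | 0 | 0
  43 | 100001110010111001011100 | 1 | 1
  44 | 000011100101110010111001 | 0 | 0
  45 | 000111001011100101110010 | 0 | 0
  46 | 001110010111001011100100 | 0 | 1
  47 | 011100101110010111001001 | 0 | 0
  48 | 111001011100101110010010 | 1 | 1
  49 | 110010111001011100100101 | 1 | 1
  50 | 100101110010111001001011 | 1 | 1
  51 | 001011100101110010010111 | 0 | 0
  52 | 010111001011100100101110 | 0 | 0
  53 | 101110010111001001011100 | 1 | 1
  54 | 011100101110010010111001 | 0 | 0
  55 | 111001011100100101110010 | 1 | 1
  56 | 110010111001001011100101 | 1 | 1
  57 | 100101110010010111001011 | 1 | 1
  58 | 001011100100101110010111 | 0 | 0
  59 | 010111001001011100101110 | 0 | 0
  60 | 101110010010111001011100 | 1 | 1
  61 | 011100100101110010111001 | 0 | 0
  62 | 111001001011100101110010 | 1 | 1
  63 | 110010010111001011100101 | 1 | 1
  64 | 100100101110010111001011 | 1 | 1
  65 | 001001011100101110010111 | 0 | 0
  66 | 010010111001011100101110 | 0 | 0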